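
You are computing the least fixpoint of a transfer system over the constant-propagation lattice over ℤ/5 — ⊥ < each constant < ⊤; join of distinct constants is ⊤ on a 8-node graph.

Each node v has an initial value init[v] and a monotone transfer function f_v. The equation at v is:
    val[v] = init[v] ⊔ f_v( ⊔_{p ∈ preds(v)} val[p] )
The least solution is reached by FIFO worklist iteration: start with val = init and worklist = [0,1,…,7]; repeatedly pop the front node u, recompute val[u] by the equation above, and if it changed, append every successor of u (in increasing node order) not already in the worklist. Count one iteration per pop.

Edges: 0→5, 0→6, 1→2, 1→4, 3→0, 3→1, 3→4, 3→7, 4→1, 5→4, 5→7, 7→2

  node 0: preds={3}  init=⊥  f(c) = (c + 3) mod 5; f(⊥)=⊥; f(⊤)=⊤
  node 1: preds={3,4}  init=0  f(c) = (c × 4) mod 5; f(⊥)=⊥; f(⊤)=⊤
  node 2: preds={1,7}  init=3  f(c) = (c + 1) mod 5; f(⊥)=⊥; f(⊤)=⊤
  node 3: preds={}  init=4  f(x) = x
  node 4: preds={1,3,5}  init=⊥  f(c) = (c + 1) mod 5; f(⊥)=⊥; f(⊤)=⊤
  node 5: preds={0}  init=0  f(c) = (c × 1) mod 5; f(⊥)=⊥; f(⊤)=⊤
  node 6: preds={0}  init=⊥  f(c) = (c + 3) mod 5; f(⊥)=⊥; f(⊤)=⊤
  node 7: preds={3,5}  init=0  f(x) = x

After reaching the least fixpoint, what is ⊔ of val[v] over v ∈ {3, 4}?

Worklist (11 pops):
  #1 pop 0: in=4 → 2 (was ⊥); enqueue []
  #2 pop 1: in=4 → ⊤ (was 0); enqueue []
  #3 pop 2: in=⊤ → ⊤ (was 3); enqueue []
  #4 pop 3: in=⊥ → 4 (no change)
  #5 pop 4: in=⊤ → ⊤ (was ⊥); enqueue [1]
  #6 pop 5: in=2 → ⊤ (was 0); enqueue [4]
  #7 pop 6: in=2 → 0 (was ⊥); enqueue []
  #8 pop 7: in=⊤ → ⊤ (was 0); enqueue [2]
  #9 pop 1: in=⊤ → ⊤ (no change)
  #10 pop 4: in=⊤ → ⊤ (no change)
  #11 pop 2: in=⊤ → ⊤ (no change)

Fixpoint:
  val[0] = 2
  val[1] = ⊤
  val[2] = ⊤
  val[3] = 4
  val[4] = ⊤
  val[5] = ⊤
  val[6] = 0
  val[7] = ⊤

⊤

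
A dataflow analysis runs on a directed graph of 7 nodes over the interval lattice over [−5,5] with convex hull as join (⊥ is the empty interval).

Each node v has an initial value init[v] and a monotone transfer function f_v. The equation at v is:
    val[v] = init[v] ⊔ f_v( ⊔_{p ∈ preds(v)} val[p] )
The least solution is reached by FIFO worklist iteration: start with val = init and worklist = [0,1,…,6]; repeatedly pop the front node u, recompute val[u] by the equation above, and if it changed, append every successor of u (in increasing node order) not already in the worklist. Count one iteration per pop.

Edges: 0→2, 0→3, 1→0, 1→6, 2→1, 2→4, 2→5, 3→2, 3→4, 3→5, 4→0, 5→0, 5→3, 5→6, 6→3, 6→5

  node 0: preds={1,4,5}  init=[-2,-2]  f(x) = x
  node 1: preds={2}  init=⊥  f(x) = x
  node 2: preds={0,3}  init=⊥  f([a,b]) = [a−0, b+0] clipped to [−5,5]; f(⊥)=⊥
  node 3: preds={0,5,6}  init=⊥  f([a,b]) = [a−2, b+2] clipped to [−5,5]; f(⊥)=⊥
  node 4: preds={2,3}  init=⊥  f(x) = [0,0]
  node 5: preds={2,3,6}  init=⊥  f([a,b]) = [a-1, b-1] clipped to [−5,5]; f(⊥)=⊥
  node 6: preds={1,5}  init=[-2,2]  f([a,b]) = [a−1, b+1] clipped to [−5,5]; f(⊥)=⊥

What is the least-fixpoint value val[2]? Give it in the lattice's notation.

Worklist (27 pops):
  #1 pop 0: in=⊥ → [-2,-2] (no change)
  #2 pop 1: in=⊥ → ⊥ (no change)
  #3 pop 2: in=[-2,-2] → [-2,-2] (was ⊥); enqueue [1]
  #4 pop 3: in=[-2,2] → [-4,4] (was ⊥); enqueue [2]
  #5 pop 4: in=[-4,4] → [0,0] (was ⊥); enqueue [0]
  #6 pop 5: in=[-4,4] → [-5,3] (was ⊥); enqueue [3]
  #7 pop 6: in=[-5,3] → [-5,4] (was [-2,2]); enqueue [5]
  #8 pop 1: in=[-2,-2] → [-2,-2] (was ⊥); enqueue [6]
  #9 pop 2: in=[-4,4] → [-4,4] (was [-2,-2]); enqueue [1,4]
  #10 pop 0: in=[-5,3] → [-5,3] (was [-2,-2]); enqueue [2]
  #11 pop 3: in=[-5,4] → [-5,5] (was [-4,4]); enqueue []
  #12 pop 5: in=[-5,5] → [-5,4] (was [-5,3]); enqueue [0,3]
  #13 pop 6: in=[-5,4] → [-5,5] (was [-5,4]); enqueue [5]
  #14 pop 1: in=[-4,4] → [-4,4] (was [-2,-2]); enqueue [6]
  #15 pop 4: in=[-5,5] → [0,0] (no change)
  #16 pop 2: in=[-5,5] → [-5,5] (was [-4,4]); enqueue [1,4]
  #17 pop 0: in=[-5,4] → [-5,4] (was [-5,3]); enqueue [2]
  #18 pop 3: in=[-5,5] → [-5,5] (no change)
  #19 pop 5: in=[-5,5] → [-5,4] (no change)
  #20 pop 6: in=[-5,4] → [-5,5] (no change)
  #21 pop 1: in=[-5,5] → [-5,5] (was [-4,4]); enqueue [0,6]
  #22 pop 4: in=[-5,5] → [0,0] (no change)
  #23 pop 2: in=[-5,5] → [-5,5] (no change)
  #24 pop 0: in=[-5,5] → [-5,5] (was [-5,4]); enqueue [2,3]
  #25 pop 6: in=[-5,5] → [-5,5] (no change)
  #26 pop 2: in=[-5,5] → [-5,5] (no change)
  #27 pop 3: in=[-5,5] → [-5,5] (no change)

Fixpoint:
  val[0] = [-5,5]
  val[1] = [-5,5]
  val[2] = [-5,5]
  val[3] = [-5,5]
  val[4] = [0,0]
  val[5] = [-5,4]
  val[6] = [-5,5]

[-5,5]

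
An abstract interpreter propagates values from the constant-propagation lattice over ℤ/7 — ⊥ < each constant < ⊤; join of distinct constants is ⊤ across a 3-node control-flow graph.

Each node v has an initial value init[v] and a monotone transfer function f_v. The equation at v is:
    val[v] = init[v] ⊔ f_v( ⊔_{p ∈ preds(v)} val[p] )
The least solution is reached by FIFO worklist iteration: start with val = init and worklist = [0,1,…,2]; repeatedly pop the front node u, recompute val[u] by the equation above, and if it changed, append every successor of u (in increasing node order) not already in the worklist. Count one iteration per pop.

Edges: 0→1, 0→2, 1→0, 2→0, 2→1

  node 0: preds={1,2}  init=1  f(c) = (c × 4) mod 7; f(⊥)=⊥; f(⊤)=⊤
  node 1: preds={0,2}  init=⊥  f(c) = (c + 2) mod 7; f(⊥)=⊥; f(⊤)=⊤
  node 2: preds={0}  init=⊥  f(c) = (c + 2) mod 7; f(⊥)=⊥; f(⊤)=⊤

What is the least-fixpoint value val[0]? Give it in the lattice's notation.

Worklist (8 pops):
  #1 pop 0: in=⊥ → 1 (no change)
  #2 pop 1: in=1 → 3 (was ⊥); enqueue [0]
  #3 pop 2: in=1 → 3 (was ⊥); enqueue [1]
  #4 pop 0: in=3 → ⊤ (was 1); enqueue [2]
  #5 pop 1: in=⊤ → ⊤ (was 3); enqueue [0]
  #6 pop 2: in=⊤ → ⊤ (was 3); enqueue [1]
  #7 pop 0: in=⊤ → ⊤ (no change)
  #8 pop 1: in=⊤ → ⊤ (no change)

Fixpoint:
  val[0] = ⊤
  val[1] = ⊤
  val[2] = ⊤

⊤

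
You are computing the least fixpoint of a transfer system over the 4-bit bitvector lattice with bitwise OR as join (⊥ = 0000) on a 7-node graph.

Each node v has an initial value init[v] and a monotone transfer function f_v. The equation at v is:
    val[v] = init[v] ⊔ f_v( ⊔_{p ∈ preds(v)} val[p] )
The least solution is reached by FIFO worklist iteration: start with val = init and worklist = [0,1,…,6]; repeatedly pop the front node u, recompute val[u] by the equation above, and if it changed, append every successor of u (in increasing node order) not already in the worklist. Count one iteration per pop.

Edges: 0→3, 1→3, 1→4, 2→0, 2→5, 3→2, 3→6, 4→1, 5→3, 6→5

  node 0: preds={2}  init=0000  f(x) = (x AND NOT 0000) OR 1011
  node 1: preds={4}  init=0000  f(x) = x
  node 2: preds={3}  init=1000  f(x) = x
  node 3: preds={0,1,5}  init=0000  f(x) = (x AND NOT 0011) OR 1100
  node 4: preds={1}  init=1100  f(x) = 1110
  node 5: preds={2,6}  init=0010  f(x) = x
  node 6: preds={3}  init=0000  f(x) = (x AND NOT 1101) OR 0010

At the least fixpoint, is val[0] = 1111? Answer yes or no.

yes

Trace (14 dequeues):
  [1] u=0 | in 1000 | out 1011 | prev 0000 | push {}
  [2] u=1 | in 1100 | out 1100 | prev 0000 | push {}
  [3] u=2 | in 0000 | out 1000 | ==
  [4] u=3 | in 1111 | out 1100 | prev 0000 | push {2}
  [5] u=4 | in 1100 | out 1110 | prev 1100 | push {1}
  [6] u=5 | in 1000 | out 1010 | prev 0010 | push {3}
  [7] u=6 | in 1100 | out 0010 | prev 0000 | push {5}
  [8] u=2 | in 1100 | out 1100 | prev 1000 | push {0}
  [9] u=1 | in 1110 | out 1110 | prev 1100 | push {4}
  [10] u=3 | in 1111 | out 1100 | ==
  [11] u=5 | in 1110 | out 1110 | prev 1010 | push {3}
  [12] u=0 | in 1100 | out 1111 | prev 1011 | push {}
  [13] u=4 | in 1110 | out 1110 | ==
  [14] u=3 | in 1111 | out 1100 | ==

Converged values:
  [0] 1111
  [1] 1110
  [2] 1100
  [3] 1100
  [4] 1110
  [5] 1110
  [6] 0010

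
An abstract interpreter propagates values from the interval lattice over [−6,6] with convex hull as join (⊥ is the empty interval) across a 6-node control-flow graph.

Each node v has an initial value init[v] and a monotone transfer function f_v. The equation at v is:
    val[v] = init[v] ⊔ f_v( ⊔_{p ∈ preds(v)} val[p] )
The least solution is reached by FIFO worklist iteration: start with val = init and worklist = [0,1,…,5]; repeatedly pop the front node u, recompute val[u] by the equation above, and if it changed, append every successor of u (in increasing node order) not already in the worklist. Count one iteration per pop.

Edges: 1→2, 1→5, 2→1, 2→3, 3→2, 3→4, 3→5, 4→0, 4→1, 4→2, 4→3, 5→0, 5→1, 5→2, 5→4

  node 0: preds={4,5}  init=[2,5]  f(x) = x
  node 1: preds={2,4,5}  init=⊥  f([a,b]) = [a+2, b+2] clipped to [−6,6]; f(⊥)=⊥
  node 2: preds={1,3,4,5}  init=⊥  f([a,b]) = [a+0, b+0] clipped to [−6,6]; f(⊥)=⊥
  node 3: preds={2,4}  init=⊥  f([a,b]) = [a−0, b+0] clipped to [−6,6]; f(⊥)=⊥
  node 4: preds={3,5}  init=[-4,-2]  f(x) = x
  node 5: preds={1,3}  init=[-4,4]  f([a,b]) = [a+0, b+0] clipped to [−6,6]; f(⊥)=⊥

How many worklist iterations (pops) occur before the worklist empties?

11

Iteration log — 11 steps:
  step 1. node 0  ⊔preds=[-4,4]  new=[-4,5]  old=[2,5]  +wl: 
  step 2. node 1  ⊔preds=[-4,4]  new=[-2,6]  old=⊥  +wl: 
  step 3. node 2  ⊔preds=[-4,6]  new=[-4,6]  old=⊥  +wl: 1
  step 4. node 3  ⊔preds=[-4,6]  new=[-4,6]  old=⊥  +wl: 2
  step 5. node 4  ⊔preds=[-4,6]  new=[-4,6]  old=[-4,-2]  +wl: 0,3
  step 6. node 5  ⊔preds=[-4,6]  new=[-4,6]  old=[-4,4]  +wl: 4
  step 7. node 1  ⊔preds=[-4,6]  new=[-2,6]  stable
  step 8. node 2  ⊔preds=[-4,6]  new=[-4,6]  stable
  step 9. node 0  ⊔preds=[-4,6]  new=[-4,6]  old=[-4,5]  +wl: 
  step 10. node 3  ⊔preds=[-4,6]  new=[-4,6]  stable
  step 11. node 4  ⊔preds=[-4,6]  new=[-4,6]  stable

Least fixpoint reached:
  node 0: [-4,6]
  node 1: [-2,6]
  node 2: [-4,6]
  node 3: [-4,6]
  node 4: [-4,6]
  node 5: [-4,6]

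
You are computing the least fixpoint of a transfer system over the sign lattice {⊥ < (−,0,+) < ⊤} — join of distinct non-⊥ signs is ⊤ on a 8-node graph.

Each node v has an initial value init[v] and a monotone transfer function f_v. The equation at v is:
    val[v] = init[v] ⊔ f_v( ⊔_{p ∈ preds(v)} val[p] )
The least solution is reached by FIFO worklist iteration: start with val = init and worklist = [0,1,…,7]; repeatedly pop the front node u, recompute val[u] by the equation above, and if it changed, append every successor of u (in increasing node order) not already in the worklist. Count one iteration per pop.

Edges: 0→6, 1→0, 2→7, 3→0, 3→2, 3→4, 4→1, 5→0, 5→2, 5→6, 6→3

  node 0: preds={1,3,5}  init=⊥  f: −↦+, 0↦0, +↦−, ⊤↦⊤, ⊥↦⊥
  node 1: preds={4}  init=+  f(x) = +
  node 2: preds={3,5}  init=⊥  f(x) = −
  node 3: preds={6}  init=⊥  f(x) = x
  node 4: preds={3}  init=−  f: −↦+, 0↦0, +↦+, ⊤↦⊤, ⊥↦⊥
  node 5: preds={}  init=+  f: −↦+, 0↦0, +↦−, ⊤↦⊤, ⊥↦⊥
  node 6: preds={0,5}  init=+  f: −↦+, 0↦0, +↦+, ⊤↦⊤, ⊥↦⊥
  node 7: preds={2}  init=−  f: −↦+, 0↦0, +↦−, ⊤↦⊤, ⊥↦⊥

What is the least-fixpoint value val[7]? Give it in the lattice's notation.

⊤

Worklist (16 pops):
  #1 pop 0: in=+ → − (was ⊥); enqueue []
  #2 pop 1: in=− → + (no change)
  #3 pop 2: in=+ → − (was ⊥); enqueue []
  #4 pop 3: in=+ → + (was ⊥); enqueue [0,2]
  #5 pop 4: in=+ → ⊤ (was −); enqueue [1]
  #6 pop 5: in=⊥ → + (no change)
  #7 pop 6: in=⊤ → ⊤ (was +); enqueue [3]
  #8 pop 7: in=− → ⊤ (was −); enqueue []
  #9 pop 0: in=+ → − (no change)
  #10 pop 2: in=+ → − (no change)
  #11 pop 1: in=⊤ → + (no change)
  #12 pop 3: in=⊤ → ⊤ (was +); enqueue [0,2,4]
  #13 pop 0: in=⊤ → ⊤ (was −); enqueue [6]
  #14 pop 2: in=⊤ → − (no change)
  #15 pop 4: in=⊤ → ⊤ (no change)
  #16 pop 6: in=⊤ → ⊤ (no change)

Fixpoint:
  val[0] = ⊤
  val[1] = +
  val[2] = −
  val[3] = ⊤
  val[4] = ⊤
  val[5] = +
  val[6] = ⊤
  val[7] = ⊤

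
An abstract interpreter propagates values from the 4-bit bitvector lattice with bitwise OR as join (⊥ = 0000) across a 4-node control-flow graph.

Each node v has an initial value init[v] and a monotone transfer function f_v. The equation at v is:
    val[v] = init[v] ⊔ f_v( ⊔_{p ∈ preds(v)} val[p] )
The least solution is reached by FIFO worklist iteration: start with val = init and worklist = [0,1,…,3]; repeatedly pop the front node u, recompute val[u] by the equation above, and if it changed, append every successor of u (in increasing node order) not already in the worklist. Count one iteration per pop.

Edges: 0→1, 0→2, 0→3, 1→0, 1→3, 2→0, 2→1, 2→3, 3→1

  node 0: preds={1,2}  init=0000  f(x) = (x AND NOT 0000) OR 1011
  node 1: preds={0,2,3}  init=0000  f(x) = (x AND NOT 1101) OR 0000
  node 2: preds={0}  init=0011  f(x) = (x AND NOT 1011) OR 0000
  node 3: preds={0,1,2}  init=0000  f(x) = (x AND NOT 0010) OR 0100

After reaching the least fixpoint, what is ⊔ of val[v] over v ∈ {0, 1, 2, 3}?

Worklist (6 pops):
  #1 pop 0: in=0011 → 1011 (was 0000); enqueue []
  #2 pop 1: in=1011 → 0010 (was 0000); enqueue [0]
  #3 pop 2: in=1011 → 0011 (no change)
  #4 pop 3: in=1011 → 1101 (was 0000); enqueue [1]
  #5 pop 0: in=0011 → 1011 (no change)
  #6 pop 1: in=1111 → 0010 (no change)

Fixpoint:
  val[0] = 1011
  val[1] = 0010
  val[2] = 0011
  val[3] = 1101

1111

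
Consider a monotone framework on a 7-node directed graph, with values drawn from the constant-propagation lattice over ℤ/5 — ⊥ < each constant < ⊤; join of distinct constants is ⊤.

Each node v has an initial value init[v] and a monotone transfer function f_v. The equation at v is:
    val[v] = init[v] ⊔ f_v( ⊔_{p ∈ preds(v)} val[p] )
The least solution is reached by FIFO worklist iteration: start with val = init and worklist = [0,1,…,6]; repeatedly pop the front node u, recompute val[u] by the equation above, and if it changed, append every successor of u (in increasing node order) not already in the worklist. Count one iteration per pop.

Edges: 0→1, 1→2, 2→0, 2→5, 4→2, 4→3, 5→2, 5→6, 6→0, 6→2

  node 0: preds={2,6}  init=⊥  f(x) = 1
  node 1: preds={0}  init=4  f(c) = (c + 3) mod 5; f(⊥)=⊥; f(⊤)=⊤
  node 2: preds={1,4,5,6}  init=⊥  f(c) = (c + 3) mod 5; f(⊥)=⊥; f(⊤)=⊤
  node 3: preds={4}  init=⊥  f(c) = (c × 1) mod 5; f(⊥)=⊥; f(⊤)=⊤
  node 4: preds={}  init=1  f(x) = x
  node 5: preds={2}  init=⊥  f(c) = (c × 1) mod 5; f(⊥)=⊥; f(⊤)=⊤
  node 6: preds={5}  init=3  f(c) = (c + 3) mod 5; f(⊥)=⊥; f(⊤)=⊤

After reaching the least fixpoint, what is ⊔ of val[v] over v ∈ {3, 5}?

Iteration log — 9 steps:
  step 1. node 0  ⊔preds=3  new=1  old=⊥  +wl: 
  step 2. node 1  ⊔preds=1  new=4  stable
  step 3. node 2  ⊔preds=⊤  new=⊤  old=⊥  +wl: 0
  step 4. node 3  ⊔preds=1  new=1  old=⊥  +wl: 
  step 5. node 4  ⊔preds=⊥  new=1  stable
  step 6. node 5  ⊔preds=⊤  new=⊤  old=⊥  +wl: 2
  step 7. node 6  ⊔preds=⊤  new=⊤  old=3  +wl: 
  step 8. node 0  ⊔preds=⊤  new=1  stable
  step 9. node 2  ⊔preds=⊤  new=⊤  stable

Least fixpoint reached:
  node 0: 1
  node 1: 4
  node 2: ⊤
  node 3: 1
  node 4: 1
  node 5: ⊤
  node 6: ⊤

⊤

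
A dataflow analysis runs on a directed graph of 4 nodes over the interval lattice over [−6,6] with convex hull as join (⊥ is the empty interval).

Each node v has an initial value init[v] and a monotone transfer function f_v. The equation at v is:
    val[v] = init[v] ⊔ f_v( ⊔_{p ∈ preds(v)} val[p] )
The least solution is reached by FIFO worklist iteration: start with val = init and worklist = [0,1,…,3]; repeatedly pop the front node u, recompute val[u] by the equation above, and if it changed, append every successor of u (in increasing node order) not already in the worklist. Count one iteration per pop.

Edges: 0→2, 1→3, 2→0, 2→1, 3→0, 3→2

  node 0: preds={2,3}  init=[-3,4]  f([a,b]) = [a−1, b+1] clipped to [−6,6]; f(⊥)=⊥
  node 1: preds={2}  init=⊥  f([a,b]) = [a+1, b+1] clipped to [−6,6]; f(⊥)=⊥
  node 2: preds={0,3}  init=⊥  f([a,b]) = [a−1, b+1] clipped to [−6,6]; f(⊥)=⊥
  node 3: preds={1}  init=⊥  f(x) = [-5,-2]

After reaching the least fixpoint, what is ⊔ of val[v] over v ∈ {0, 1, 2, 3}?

Trace (11 dequeues):
  [1] u=0 | in ⊥ | out [-3,4] | ==
  [2] u=1 | in ⊥ | out ⊥ | ==
  [3] u=2 | in [-3,4] | out [-4,5] | prev ⊥ | push {0,1}
  [4] u=3 | in ⊥ | out [-5,-2] | prev ⊥ | push {2}
  [5] u=0 | in [-5,5] | out [-6,6] | prev [-3,4] | push {}
  [6] u=1 | in [-4,5] | out [-3,6] | prev ⊥ | push {3}
  [7] u=2 | in [-6,6] | out [-6,6] | prev [-4,5] | push {0,1}
  [8] u=3 | in [-3,6] | out [-5,-2] | ==
  [9] u=0 | in [-6,6] | out [-6,6] | ==
  [10] u=1 | in [-6,6] | out [-5,6] | prev [-3,6] | push {3}
  [11] u=3 | in [-5,6] | out [-5,-2] | ==

Converged values:
  [0] [-6,6]
  [1] [-5,6]
  [2] [-6,6]
  [3] [-5,-2]

[-6,6]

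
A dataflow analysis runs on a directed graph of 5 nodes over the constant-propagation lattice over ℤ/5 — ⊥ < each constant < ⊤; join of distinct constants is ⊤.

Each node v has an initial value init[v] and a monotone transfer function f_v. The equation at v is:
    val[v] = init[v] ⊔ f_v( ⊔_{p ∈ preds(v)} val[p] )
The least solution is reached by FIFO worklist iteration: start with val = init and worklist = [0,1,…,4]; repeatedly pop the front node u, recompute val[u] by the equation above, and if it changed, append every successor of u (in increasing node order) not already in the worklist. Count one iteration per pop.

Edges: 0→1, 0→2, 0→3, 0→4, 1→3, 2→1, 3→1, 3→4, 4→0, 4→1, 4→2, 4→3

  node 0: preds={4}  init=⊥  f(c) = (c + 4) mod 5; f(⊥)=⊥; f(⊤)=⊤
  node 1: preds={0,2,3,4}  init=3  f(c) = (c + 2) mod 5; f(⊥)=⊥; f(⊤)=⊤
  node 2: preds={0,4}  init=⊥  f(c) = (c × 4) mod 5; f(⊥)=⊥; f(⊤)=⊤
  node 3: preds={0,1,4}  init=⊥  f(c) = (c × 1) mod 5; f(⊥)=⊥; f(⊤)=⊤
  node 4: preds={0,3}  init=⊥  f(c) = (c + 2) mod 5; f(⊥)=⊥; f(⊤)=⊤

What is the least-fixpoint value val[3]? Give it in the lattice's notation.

Worklist (16 pops):
  #1 pop 0: in=⊥ → ⊥ (no change)
  #2 pop 1: in=⊥ → 3 (no change)
  #3 pop 2: in=⊥ → ⊥ (no change)
  #4 pop 3: in=3 → 3 (was ⊥); enqueue [1]
  #5 pop 4: in=3 → 0 (was ⊥); enqueue [0,2,3]
  #6 pop 1: in=⊤ → ⊤ (was 3); enqueue []
  #7 pop 0: in=0 → 4 (was ⊥); enqueue [1,4]
  #8 pop 2: in=⊤ → ⊤ (was ⊥); enqueue []
  #9 pop 3: in=⊤ → ⊤ (was 3); enqueue []
  #10 pop 1: in=⊤ → ⊤ (no change)
  #11 pop 4: in=⊤ → ⊤ (was 0); enqueue [0,1,2,3]
  #12 pop 0: in=⊤ → ⊤ (was 4); enqueue [4]
  #13 pop 1: in=⊤ → ⊤ (no change)
  #14 pop 2: in=⊤ → ⊤ (no change)
  #15 pop 3: in=⊤ → ⊤ (no change)
  #16 pop 4: in=⊤ → ⊤ (no change)

Fixpoint:
  val[0] = ⊤
  val[1] = ⊤
  val[2] = ⊤
  val[3] = ⊤
  val[4] = ⊤

⊤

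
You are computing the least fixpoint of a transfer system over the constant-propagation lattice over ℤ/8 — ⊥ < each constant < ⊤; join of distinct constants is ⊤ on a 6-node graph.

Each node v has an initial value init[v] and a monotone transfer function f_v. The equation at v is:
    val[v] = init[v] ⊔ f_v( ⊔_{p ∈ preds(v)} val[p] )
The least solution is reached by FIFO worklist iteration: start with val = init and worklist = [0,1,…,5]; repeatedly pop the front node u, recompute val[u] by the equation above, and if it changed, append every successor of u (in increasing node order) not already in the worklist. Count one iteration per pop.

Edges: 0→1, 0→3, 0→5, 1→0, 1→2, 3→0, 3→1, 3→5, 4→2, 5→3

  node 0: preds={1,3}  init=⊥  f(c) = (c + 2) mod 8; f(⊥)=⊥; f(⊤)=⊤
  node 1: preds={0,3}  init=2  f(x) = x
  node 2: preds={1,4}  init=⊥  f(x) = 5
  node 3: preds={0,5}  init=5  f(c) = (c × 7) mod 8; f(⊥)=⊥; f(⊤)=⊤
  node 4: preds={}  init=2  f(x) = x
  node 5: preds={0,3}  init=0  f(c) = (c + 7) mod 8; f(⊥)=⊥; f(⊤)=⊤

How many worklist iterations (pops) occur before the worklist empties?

Trace (9 dequeues):
  [1] u=0 | in ⊤ | out ⊤ | prev ⊥ | push {}
  [2] u=1 | in ⊤ | out ⊤ | prev 2 | push {0}
  [3] u=2 | in ⊤ | out 5 | prev ⊥ | push {}
  [4] u=3 | in ⊤ | out ⊤ | prev 5 | push {1}
  [5] u=4 | in ⊥ | out 2 | ==
  [6] u=5 | in ⊤ | out ⊤ | prev 0 | push {3}
  [7] u=0 | in ⊤ | out ⊤ | ==
  [8] u=1 | in ⊤ | out ⊤ | ==
  [9] u=3 | in ⊤ | out ⊤ | ==

Converged values:
  [0] ⊤
  [1] ⊤
  [2] 5
  [3] ⊤
  [4] 2
  [5] ⊤

9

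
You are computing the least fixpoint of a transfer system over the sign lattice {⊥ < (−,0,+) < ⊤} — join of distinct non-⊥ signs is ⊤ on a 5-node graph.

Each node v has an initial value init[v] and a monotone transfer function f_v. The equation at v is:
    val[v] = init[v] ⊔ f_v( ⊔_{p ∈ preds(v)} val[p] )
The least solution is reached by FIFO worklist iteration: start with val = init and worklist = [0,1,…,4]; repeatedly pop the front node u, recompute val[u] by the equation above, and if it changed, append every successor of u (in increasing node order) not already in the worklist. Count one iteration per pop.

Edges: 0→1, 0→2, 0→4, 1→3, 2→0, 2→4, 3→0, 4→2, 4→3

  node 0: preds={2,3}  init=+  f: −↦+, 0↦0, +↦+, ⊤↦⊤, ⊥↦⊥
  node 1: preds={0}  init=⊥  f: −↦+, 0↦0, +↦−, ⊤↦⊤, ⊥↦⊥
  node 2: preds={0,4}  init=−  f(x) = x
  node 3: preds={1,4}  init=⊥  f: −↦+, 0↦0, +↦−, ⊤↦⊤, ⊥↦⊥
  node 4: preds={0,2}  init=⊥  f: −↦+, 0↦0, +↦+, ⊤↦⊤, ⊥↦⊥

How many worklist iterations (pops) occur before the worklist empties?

Worklist (12 pops):
  #1 pop 0: in=− → + (no change)
  #2 pop 1: in=+ → − (was ⊥); enqueue []
  #3 pop 2: in=+ → ⊤ (was −); enqueue [0]
  #4 pop 3: in=− → + (was ⊥); enqueue []
  #5 pop 4: in=⊤ → ⊤ (was ⊥); enqueue [2,3]
  #6 pop 0: in=⊤ → ⊤ (was +); enqueue [1,4]
  #7 pop 2: in=⊤ → ⊤ (no change)
  #8 pop 3: in=⊤ → ⊤ (was +); enqueue [0]
  #9 pop 1: in=⊤ → ⊤ (was −); enqueue [3]
  #10 pop 4: in=⊤ → ⊤ (no change)
  #11 pop 0: in=⊤ → ⊤ (no change)
  #12 pop 3: in=⊤ → ⊤ (no change)

Fixpoint:
  val[0] = ⊤
  val[1] = ⊤
  val[2] = ⊤
  val[3] = ⊤
  val[4] = ⊤

12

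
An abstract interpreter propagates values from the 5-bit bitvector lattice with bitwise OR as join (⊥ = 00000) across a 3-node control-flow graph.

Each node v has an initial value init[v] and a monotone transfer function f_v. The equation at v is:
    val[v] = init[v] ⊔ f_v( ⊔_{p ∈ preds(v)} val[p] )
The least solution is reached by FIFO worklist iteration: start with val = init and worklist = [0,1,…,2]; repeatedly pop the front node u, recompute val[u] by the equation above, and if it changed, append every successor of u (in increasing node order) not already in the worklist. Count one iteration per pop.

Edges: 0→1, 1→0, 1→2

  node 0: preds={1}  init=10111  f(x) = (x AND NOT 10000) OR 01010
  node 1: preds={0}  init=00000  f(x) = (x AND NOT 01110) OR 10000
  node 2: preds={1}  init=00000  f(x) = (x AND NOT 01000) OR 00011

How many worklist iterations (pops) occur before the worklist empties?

4

Iteration log — 4 steps:
  step 1. node 0  ⊔preds=00000  new=11111  old=10111  +wl: 
  step 2. node 1  ⊔preds=11111  new=10001  old=00000  +wl: 0
  step 3. node 2  ⊔preds=10001  new=10011  old=00000  +wl: 
  step 4. node 0  ⊔preds=10001  new=11111  stable

Least fixpoint reached:
  node 0: 11111
  node 1: 10001
  node 2: 10011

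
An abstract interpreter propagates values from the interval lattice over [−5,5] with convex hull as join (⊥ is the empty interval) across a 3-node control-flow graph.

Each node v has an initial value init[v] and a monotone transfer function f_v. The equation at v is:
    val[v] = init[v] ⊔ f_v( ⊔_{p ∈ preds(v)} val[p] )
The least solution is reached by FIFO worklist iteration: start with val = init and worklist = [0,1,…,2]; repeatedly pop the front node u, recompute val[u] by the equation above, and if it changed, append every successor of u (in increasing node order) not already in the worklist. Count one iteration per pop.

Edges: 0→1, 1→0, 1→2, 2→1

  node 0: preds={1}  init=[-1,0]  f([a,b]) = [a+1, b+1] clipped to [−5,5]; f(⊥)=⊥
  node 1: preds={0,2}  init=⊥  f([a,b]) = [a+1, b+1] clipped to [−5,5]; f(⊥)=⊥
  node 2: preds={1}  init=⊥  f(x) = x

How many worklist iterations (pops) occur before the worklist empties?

Iteration log — 11 steps:
  step 1. node 0  ⊔preds=⊥  new=[-1,0]  stable
  step 2. node 1  ⊔preds=[-1,0]  new=[0,1]  old=⊥  +wl: 0
  step 3. node 2  ⊔preds=[0,1]  new=[0,1]  old=⊥  +wl: 1
  step 4. node 0  ⊔preds=[0,1]  new=[-1,2]  old=[-1,0]  +wl: 
  step 5. node 1  ⊔preds=[-1,2]  new=[0,3]  old=[0,1]  +wl: 0,2
  step 6. node 0  ⊔preds=[0,3]  new=[-1,4]  old=[-1,2]  +wl: 1
  step 7. node 2  ⊔preds=[0,3]  new=[0,3]  old=[0,1]  +wl: 
  step 8. node 1  ⊔preds=[-1,4]  new=[0,5]  old=[0,3]  +wl: 0,2
  step 9. node 0  ⊔preds=[0,5]  new=[-1,5]  old=[-1,4]  +wl: 1
  step 10. node 2  ⊔preds=[0,5]  new=[0,5]  old=[0,3]  +wl: 
  step 11. node 1  ⊔preds=[-1,5]  new=[0,5]  stable

Least fixpoint reached:
  node 0: [-1,5]
  node 1: [0,5]
  node 2: [0,5]

11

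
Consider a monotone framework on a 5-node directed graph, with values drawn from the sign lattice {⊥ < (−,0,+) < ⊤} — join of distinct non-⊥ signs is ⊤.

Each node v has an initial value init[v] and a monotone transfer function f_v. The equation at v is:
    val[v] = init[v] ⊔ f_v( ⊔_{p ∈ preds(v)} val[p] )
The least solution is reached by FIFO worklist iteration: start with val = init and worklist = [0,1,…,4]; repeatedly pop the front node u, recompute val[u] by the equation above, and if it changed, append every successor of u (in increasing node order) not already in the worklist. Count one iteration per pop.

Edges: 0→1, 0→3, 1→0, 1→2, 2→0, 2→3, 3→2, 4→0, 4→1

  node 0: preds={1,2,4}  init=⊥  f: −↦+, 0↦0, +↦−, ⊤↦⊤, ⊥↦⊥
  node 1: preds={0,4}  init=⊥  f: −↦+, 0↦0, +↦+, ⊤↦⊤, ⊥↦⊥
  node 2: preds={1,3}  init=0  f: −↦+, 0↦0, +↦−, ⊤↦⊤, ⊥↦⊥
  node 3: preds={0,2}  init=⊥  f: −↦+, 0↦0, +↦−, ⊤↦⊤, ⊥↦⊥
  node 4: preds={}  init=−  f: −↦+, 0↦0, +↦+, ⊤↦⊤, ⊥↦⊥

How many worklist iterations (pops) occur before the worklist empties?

7

Iteration log — 7 steps:
  step 1. node 0  ⊔preds=⊤  new=⊤  old=⊥  +wl: 
  step 2. node 1  ⊔preds=⊤  new=⊤  old=⊥  +wl: 0
  step 3. node 2  ⊔preds=⊤  new=⊤  old=0  +wl: 
  step 4. node 3  ⊔preds=⊤  new=⊤  old=⊥  +wl: 2
  step 5. node 4  ⊔preds=⊥  new=−  stable
  step 6. node 0  ⊔preds=⊤  new=⊤  stable
  step 7. node 2  ⊔preds=⊤  new=⊤  stable

Least fixpoint reached:
  node 0: ⊤
  node 1: ⊤
  node 2: ⊤
  node 3: ⊤
  node 4: −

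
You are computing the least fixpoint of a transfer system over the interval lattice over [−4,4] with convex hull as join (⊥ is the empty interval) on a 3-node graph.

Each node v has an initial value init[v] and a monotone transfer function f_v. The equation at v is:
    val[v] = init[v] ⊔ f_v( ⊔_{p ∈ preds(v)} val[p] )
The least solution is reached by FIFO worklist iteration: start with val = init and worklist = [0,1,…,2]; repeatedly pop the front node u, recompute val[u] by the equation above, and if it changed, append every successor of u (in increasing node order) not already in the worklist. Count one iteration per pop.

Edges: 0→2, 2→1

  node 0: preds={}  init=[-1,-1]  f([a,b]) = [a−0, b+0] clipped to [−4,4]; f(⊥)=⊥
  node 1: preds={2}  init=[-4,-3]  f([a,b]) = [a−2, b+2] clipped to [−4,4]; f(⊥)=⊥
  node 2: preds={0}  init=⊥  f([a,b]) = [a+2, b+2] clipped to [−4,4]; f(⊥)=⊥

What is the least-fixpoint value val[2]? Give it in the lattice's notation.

[1,1]

Trace (4 dequeues):
  [1] u=0 | in ⊥ | out [-1,-1] | ==
  [2] u=1 | in ⊥ | out [-4,-3] | ==
  [3] u=2 | in [-1,-1] | out [1,1] | prev ⊥ | push {1}
  [4] u=1 | in [1,1] | out [-4,3] | prev [-4,-3] | push {}

Converged values:
  [0] [-1,-1]
  [1] [-4,3]
  [2] [1,1]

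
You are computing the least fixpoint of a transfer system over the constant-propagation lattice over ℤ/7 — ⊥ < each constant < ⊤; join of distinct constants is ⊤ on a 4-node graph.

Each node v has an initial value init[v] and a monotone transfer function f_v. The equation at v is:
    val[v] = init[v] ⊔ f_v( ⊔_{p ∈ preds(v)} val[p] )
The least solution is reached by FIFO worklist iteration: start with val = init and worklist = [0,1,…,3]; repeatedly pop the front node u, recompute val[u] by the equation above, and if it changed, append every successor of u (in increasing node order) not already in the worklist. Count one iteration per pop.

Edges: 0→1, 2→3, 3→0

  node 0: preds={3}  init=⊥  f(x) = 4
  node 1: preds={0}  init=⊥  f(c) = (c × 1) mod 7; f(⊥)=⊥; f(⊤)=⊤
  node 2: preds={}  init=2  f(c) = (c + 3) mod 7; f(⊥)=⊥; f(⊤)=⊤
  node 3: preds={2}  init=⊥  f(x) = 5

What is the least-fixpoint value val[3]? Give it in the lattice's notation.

Iteration log — 5 steps:
  step 1. node 0  ⊔preds=⊥  new=4  old=⊥  +wl: 
  step 2. node 1  ⊔preds=4  new=4  old=⊥  +wl: 
  step 3. node 2  ⊔preds=⊥  new=2  stable
  step 4. node 3  ⊔preds=2  new=5  old=⊥  +wl: 0
  step 5. node 0  ⊔preds=5  new=4  stable

Least fixpoint reached:
  node 0: 4
  node 1: 4
  node 2: 2
  node 3: 5

5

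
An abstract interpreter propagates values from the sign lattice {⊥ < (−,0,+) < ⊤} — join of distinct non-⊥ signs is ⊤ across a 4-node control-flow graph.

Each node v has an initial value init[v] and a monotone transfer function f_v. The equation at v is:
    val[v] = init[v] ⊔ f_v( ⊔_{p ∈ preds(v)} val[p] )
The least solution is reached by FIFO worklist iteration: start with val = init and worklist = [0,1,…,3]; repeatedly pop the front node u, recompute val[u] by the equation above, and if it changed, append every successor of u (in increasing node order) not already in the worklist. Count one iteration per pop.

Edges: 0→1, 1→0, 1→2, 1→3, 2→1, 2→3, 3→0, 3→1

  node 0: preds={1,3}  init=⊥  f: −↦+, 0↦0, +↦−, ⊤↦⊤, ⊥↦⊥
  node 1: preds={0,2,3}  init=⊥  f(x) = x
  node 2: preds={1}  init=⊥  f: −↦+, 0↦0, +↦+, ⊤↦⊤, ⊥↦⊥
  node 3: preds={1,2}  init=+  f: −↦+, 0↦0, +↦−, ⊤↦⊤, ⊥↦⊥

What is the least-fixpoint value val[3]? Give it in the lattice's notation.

Trace (6 dequeues):
  [1] u=0 | in + | out − | prev ⊥ | push {}
  [2] u=1 | in ⊤ | out ⊤ | prev ⊥ | push {0}
  [3] u=2 | in ⊤ | out ⊤ | prev ⊥ | push {1}
  [4] u=3 | in ⊤ | out ⊤ | prev + | push {}
  [5] u=0 | in ⊤ | out ⊤ | prev − | push {}
  [6] u=1 | in ⊤ | out ⊤ | ==

Converged values:
  [0] ⊤
  [1] ⊤
  [2] ⊤
  [3] ⊤

⊤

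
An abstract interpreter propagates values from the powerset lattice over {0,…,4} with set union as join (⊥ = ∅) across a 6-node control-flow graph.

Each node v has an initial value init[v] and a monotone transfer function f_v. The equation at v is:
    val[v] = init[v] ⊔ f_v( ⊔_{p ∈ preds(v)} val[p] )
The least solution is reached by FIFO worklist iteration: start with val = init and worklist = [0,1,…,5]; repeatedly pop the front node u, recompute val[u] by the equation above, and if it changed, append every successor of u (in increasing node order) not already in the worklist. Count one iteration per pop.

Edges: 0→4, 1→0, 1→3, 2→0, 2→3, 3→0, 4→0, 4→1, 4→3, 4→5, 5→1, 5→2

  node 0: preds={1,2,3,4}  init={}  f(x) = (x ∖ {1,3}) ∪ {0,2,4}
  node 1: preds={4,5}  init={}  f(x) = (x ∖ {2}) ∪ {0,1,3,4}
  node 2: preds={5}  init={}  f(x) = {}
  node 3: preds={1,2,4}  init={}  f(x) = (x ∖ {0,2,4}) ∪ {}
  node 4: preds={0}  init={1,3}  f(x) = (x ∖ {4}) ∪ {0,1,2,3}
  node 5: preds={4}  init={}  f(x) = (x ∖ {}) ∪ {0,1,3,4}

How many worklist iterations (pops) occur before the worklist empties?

10

Trace (10 dequeues):
  [1] u=0 | in {1,3} | out {0,2,4} | prev {} | push {}
  [2] u=1 | in {1,3} | out {0,1,3,4} | prev {} | push {0}
  [3] u=2 | in {} | out {} | ==
  [4] u=3 | in {0,1,3,4} | out {1,3} | prev {} | push {}
  [5] u=4 | in {0,2,4} | out {0,1,2,3} | prev {1,3} | push {1,3}
  [6] u=5 | in {0,1,2,3} | out {0,1,2,3,4} | prev {} | push {2}
  [7] u=0 | in {0,1,2,3,4} | out {0,2,4} | ==
  [8] u=1 | in {0,1,2,3,4} | out {0,1,3,4} | ==
  [9] u=3 | in {0,1,2,3,4} | out {1,3} | ==
  [10] u=2 | in {0,1,2,3,4} | out {} | ==

Converged values:
  [0] {0,2,4}
  [1] {0,1,3,4}
  [2] {}
  [3] {1,3}
  [4] {0,1,2,3}
  [5] {0,1,2,3,4}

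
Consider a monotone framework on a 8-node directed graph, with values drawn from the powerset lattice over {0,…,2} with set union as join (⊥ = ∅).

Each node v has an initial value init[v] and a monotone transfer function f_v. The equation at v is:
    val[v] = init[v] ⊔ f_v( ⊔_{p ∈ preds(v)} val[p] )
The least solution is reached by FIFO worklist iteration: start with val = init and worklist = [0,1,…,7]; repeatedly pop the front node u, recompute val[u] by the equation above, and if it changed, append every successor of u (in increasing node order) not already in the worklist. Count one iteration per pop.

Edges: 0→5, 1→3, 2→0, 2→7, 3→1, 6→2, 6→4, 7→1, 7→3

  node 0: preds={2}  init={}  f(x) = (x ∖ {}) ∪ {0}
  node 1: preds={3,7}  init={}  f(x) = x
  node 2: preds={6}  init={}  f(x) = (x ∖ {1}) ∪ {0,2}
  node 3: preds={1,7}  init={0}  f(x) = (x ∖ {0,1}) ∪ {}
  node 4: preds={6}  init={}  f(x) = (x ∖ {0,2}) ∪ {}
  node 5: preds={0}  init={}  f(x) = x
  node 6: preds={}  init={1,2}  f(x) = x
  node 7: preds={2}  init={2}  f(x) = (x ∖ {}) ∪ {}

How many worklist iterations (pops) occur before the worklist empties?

Trace (12 dequeues):
  [1] u=0 | in {} | out {0} | prev {} | push {}
  [2] u=1 | in {0,2} | out {0,2} | prev {} | push {}
  [3] u=2 | in {1,2} | out {0,2} | prev {} | push {0}
  [4] u=3 | in {0,2} | out {0,2} | prev {0} | push {1}
  [5] u=4 | in {1,2} | out {1} | prev {} | push {}
  [6] u=5 | in {0} | out {0} | prev {} | push {}
  [7] u=6 | in {} | out {1,2} | ==
  [8] u=7 | in {0,2} | out {0,2} | prev {2} | push {3}
  [9] u=0 | in {0,2} | out {0,2} | prev {0} | push {5}
  [10] u=1 | in {0,2} | out {0,2} | ==
  [11] u=3 | in {0,2} | out {0,2} | ==
  [12] u=5 | in {0,2} | out {0,2} | prev {0} | push {}

Converged values:
  [0] {0,2}
  [1] {0,2}
  [2] {0,2}
  [3] {0,2}
  [4] {1}
  [5] {0,2}
  [6] {1,2}
  [7] {0,2}

12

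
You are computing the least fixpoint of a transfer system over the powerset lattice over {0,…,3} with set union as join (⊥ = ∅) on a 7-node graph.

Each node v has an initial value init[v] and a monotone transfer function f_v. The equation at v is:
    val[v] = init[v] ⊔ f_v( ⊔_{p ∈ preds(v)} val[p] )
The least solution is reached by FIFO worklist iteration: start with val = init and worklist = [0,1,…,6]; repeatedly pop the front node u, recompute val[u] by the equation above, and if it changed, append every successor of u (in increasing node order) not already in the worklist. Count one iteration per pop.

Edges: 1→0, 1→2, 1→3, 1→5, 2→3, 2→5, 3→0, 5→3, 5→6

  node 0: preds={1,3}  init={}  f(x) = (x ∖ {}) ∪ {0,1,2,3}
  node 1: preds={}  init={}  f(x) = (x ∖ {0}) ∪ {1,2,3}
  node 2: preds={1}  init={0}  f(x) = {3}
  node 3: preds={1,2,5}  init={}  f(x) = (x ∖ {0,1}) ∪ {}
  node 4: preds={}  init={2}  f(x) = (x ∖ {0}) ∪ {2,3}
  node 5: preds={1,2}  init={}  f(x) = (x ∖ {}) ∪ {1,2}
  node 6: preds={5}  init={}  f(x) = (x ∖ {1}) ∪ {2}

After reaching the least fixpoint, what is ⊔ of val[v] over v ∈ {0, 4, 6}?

{0,1,2,3}

Worklist (9 pops):
  #1 pop 0: in={} → {0,1,2,3} (was {}); enqueue []
  #2 pop 1: in={} → {1,2,3} (was {}); enqueue [0]
  #3 pop 2: in={1,2,3} → {0,3} (was {0}); enqueue []
  #4 pop 3: in={0,1,2,3} → {2,3} (was {}); enqueue []
  #5 pop 4: in={} → {2,3} (was {2}); enqueue []
  #6 pop 5: in={0,1,2,3} → {0,1,2,3} (was {}); enqueue [3]
  #7 pop 6: in={0,1,2,3} → {0,2,3} (was {}); enqueue []
  #8 pop 0: in={1,2,3} → {0,1,2,3} (no change)
  #9 pop 3: in={0,1,2,3} → {2,3} (no change)

Fixpoint:
  val[0] = {0,1,2,3}
  val[1] = {1,2,3}
  val[2] = {0,3}
  val[3] = {2,3}
  val[4] = {2,3}
  val[5] = {0,1,2,3}
  val[6] = {0,2,3}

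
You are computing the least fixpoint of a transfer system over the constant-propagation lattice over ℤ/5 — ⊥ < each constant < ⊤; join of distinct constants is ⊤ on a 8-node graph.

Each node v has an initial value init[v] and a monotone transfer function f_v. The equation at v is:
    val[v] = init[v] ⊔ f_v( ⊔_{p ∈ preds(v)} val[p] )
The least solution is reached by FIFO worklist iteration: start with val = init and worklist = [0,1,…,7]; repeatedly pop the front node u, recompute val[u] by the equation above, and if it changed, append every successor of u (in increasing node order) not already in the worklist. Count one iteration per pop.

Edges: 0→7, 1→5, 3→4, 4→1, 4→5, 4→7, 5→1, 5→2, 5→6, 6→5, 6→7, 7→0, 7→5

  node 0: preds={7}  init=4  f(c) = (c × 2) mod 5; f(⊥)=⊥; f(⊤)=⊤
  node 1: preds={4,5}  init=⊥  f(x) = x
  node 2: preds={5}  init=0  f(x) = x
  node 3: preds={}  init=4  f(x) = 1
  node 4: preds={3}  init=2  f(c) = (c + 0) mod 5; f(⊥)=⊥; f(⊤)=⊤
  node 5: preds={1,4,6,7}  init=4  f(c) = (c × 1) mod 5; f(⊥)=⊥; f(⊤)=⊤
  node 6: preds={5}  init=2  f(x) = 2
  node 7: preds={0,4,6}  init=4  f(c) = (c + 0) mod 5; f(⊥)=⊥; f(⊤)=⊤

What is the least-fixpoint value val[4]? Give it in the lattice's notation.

Trace (12 dequeues):
  [1] u=0 | in 4 | out ⊤ | prev 4 | push {}
  [2] u=1 | in ⊤ | out ⊤ | prev ⊥ | push {}
  [3] u=2 | in 4 | out ⊤ | prev 0 | push {}
  [4] u=3 | in ⊥ | out ⊤ | prev 4 | push {}
  [5] u=4 | in ⊤ | out ⊤ | prev 2 | push {1}
  [6] u=5 | in ⊤ | out ⊤ | prev 4 | push {2}
  [7] u=6 | in ⊤ | out 2 | ==
  [8] u=7 | in ⊤ | out ⊤ | prev 4 | push {0,5}
  [9] u=1 | in ⊤ | out ⊤ | ==
  [10] u=2 | in ⊤ | out ⊤ | ==
  [11] u=0 | in ⊤ | out ⊤ | ==
  [12] u=5 | in ⊤ | out ⊤ | ==

Converged values:
  [0] ⊤
  [1] ⊤
  [2] ⊤
  [3] ⊤
  [4] ⊤
  [5] ⊤
  [6] 2
  [7] ⊤

⊤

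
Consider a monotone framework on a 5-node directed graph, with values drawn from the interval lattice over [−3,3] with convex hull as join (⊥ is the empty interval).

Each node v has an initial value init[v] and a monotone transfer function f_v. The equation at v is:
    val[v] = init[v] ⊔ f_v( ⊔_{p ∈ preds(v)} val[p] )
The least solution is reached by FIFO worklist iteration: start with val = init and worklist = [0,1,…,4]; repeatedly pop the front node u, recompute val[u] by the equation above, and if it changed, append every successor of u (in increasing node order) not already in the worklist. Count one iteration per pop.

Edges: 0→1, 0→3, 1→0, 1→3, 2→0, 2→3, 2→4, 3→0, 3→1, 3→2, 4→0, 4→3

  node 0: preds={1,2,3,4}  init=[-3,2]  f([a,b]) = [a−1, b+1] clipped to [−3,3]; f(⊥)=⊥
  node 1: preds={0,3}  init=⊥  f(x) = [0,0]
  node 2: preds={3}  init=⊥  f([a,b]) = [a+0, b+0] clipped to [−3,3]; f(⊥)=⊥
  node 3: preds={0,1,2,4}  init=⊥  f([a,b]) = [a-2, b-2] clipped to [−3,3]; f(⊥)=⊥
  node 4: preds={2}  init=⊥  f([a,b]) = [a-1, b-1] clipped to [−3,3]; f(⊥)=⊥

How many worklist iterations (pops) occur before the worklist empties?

Worklist (13 pops):
  #1 pop 0: in=⊥ → [-3,2] (no change)
  #2 pop 1: in=[-3,2] → [0,0] (was ⊥); enqueue [0]
  #3 pop 2: in=⊥ → ⊥ (no change)
  #4 pop 3: in=[-3,2] → [-3,0] (was ⊥); enqueue [1,2]
  #5 pop 4: in=⊥ → ⊥ (no change)
  #6 pop 0: in=[-3,0] → [-3,2] (no change)
  #7 pop 1: in=[-3,2] → [0,0] (no change)
  #8 pop 2: in=[-3,0] → [-3,0] (was ⊥); enqueue [0,3,4]
  #9 pop 0: in=[-3,0] → [-3,2] (no change)
  #10 pop 3: in=[-3,2] → [-3,0] (no change)
  #11 pop 4: in=[-3,0] → [-3,-1] (was ⊥); enqueue [0,3]
  #12 pop 0: in=[-3,0] → [-3,2] (no change)
  #13 pop 3: in=[-3,2] → [-3,0] (no change)

Fixpoint:
  val[0] = [-3,2]
  val[1] = [0,0]
  val[2] = [-3,0]
  val[3] = [-3,0]
  val[4] = [-3,-1]

13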